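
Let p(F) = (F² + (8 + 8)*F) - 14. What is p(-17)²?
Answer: 9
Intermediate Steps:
p(F) = -14 + F² + 16*F (p(F) = (F² + 16*F) - 14 = -14 + F² + 16*F)
p(-17)² = (-14 + (-17)² + 16*(-17))² = (-14 + 289 - 272)² = 3² = 9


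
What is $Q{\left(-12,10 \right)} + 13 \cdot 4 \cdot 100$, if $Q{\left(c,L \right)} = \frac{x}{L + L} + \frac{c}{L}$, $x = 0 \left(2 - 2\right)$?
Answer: $\frac{25994}{5} \approx 5198.8$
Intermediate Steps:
$x = 0$ ($x = 0 \cdot 0 = 0$)
$Q{\left(c,L \right)} = \frac{c}{L}$ ($Q{\left(c,L \right)} = \frac{0}{L + L} + \frac{c}{L} = \frac{0}{2 L} + \frac{c}{L} = 0 \frac{1}{2 L} + \frac{c}{L} = 0 + \frac{c}{L} = \frac{c}{L}$)
$Q{\left(-12,10 \right)} + 13 \cdot 4 \cdot 100 = - \frac{12}{10} + 13 \cdot 4 \cdot 100 = \left(-12\right) \frac{1}{10} + 52 \cdot 100 = - \frac{6}{5} + 5200 = \frac{25994}{5}$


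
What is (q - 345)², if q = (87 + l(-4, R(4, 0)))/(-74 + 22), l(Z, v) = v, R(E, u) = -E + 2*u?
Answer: 324828529/2704 ≈ 1.2013e+5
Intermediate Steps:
q = -83/52 (q = (87 + (-1*4 + 2*0))/(-74 + 22) = (87 + (-4 + 0))/(-52) = (87 - 4)*(-1/52) = 83*(-1/52) = -83/52 ≈ -1.5962)
(q - 345)² = (-83/52 - 345)² = (-18023/52)² = 324828529/2704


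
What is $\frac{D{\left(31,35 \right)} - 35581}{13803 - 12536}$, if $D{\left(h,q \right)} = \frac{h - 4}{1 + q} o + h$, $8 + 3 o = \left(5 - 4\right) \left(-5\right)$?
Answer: $- \frac{142213}{5068} \approx -28.061$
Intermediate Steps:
$o = - \frac{13}{3}$ ($o = - \frac{8}{3} + \frac{\left(5 - 4\right) \left(-5\right)}{3} = - \frac{8}{3} + \frac{1 \left(-5\right)}{3} = - \frac{8}{3} + \frac{1}{3} \left(-5\right) = - \frac{8}{3} - \frac{5}{3} = - \frac{13}{3} \approx -4.3333$)
$D{\left(h,q \right)} = h - \frac{13 \left(-4 + h\right)}{3 \left(1 + q\right)}$ ($D{\left(h,q \right)} = \frac{h - 4}{1 + q} \left(- \frac{13}{3}\right) + h = \frac{-4 + h}{1 + q} \left(- \frac{13}{3}\right) + h = - \frac{13 \left(-4 + h\right)}{3 \left(1 + q\right)} + h = h - \frac{13 \left(-4 + h\right)}{3 \left(1 + q\right)}$)
$\frac{D{\left(31,35 \right)} - 35581}{13803 - 12536} = \frac{\frac{52 - 310 + 3 \cdot 31 \cdot 35}{3 \left(1 + 35\right)} - 35581}{13803 - 12536} = \frac{\frac{52 - 310 + 3255}{3 \cdot 36} - 35581}{1267} = \left(\frac{1}{3} \cdot \frac{1}{36} \cdot 2997 - 35581\right) \frac{1}{1267} = \left(\frac{111}{4} - 35581\right) \frac{1}{1267} = \left(- \frac{142213}{4}\right) \frac{1}{1267} = - \frac{142213}{5068}$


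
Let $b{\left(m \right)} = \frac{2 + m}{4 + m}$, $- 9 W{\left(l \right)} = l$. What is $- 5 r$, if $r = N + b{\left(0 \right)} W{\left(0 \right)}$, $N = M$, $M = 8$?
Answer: $-40$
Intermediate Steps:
$W{\left(l \right)} = - \frac{l}{9}$
$N = 8$
$b{\left(m \right)} = \frac{2 + m}{4 + m}$
$r = 8$ ($r = 8 + \frac{2 + 0}{4 + 0} \left(\left(- \frac{1}{9}\right) 0\right) = 8 + \frac{1}{4} \cdot 2 \cdot 0 = 8 + \frac{1}{2} \cdot 0 = 8 + 0 = 8$)
$- 5 r = \left(-5\right) 8 = -40$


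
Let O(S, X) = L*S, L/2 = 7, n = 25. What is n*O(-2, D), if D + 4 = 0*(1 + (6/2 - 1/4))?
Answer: -700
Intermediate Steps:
L = 14 (L = 2*7 = 14)
D = -4 (D = -4 + 0*(1 + (6/2 - 1/4)) = -4 + 0*(1 + (6*(½) - 1*¼)) = -4 + 0*(1 + (3 - ¼)) = -4 + 0*(1 + 11/4) = -4 + 0*(15/4) = -4 + 0 = -4)
O(S, X) = 14*S
n*O(-2, D) = 25*(14*(-2)) = 25*(-28) = -700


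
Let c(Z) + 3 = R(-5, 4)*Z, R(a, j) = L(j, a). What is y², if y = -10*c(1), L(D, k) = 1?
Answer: 400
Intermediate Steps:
R(a, j) = 1
c(Z) = -3 + Z (c(Z) = -3 + 1*Z = -3 + Z)
y = 20 (y = -10*(-3 + 1) = -10*(-2) = 20)
y² = 20² = 400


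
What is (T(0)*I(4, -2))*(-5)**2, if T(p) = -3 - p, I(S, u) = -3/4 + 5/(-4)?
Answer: 150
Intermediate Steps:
I(S, u) = -2 (I(S, u) = -3*1/4 + 5*(-1/4) = -3/4 - 5/4 = -2)
(T(0)*I(4, -2))*(-5)**2 = ((-3 - 1*0)*(-2))*(-5)**2 = ((-3 + 0)*(-2))*25 = -3*(-2)*25 = 6*25 = 150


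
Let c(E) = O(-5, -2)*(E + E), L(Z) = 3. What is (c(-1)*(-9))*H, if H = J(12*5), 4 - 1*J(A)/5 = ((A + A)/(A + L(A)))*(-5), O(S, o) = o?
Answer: -17040/7 ≈ -2434.3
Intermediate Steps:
c(E) = -4*E (c(E) = -2*(E + E) = -4*E)
J(A) = 20 + 50*A/(3 + A) (J(A) = 20 - 5*(A + A)/(A + 3)*(-5) = 20 - 5*(2*A)/(3 + A)*(-5) = 20 - 5*2*A/(3 + A)*(-5) = 20 - (-50)*A/(3 + A) = 20 + 50*A/(3 + A))
H = 1420/21 (H = 10*(6 + 7*(12*5))/(3 + 12*5) = 10*(6 + 7*60)/(3 + 60) = 10*(6 + 420)/63 = 10*(1/63)*426 = 1420/21 ≈ 67.619)
(c(-1)*(-9))*H = (-4*(-1)*(-9))*(1420/21) = (4*(-9))*(1420/21) = -36*1420/21 = -17040/7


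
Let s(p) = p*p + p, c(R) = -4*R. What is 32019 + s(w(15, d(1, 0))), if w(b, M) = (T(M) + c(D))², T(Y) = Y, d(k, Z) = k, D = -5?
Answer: 226941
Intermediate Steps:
w(b, M) = (20 + M)² (w(b, M) = (M - 4*(-5))² = (M + 20)² = (20 + M)²)
s(p) = p + p² (s(p) = p² + p = p + p²)
32019 + s(w(15, d(1, 0))) = 32019 + (20 + 1)²*(1 + (20 + 1)²) = 32019 + 21²*(1 + 21²) = 32019 + 441*(1 + 441) = 32019 + 441*442 = 32019 + 194922 = 226941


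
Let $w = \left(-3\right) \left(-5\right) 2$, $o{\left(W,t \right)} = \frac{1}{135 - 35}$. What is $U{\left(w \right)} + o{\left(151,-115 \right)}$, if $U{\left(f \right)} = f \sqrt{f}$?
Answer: $\frac{1}{100} + 30 \sqrt{30} \approx 164.33$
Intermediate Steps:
$o{\left(W,t \right)} = \frac{1}{100}$
$w = 30$ ($w = 15 \cdot 2 = 30$)
$U{\left(f \right)} = f^{\frac{3}{2}}$
$U{\left(w \right)} + o{\left(151,-115 \right)} = 30^{\frac{3}{2}} + \frac{1}{100} = 30 \sqrt{30} + \frac{1}{100} = \frac{1}{100} + 30 \sqrt{30}$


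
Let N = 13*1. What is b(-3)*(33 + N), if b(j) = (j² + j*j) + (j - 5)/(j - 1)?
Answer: 920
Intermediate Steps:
N = 13
b(j) = 2*j² + (-5 + j)/(-1 + j) (b(j) = (j² + j²) + (-5 + j)/(-1 + j) = 2*j² + (-5 + j)/(-1 + j))
b(-3)*(33 + N) = ((-5 - 3 - 2*(-3)² + 2*(-3)³)/(-1 - 3))*(33 + 13) = ((-5 - 3 - 2*9 + 2*(-27))/(-4))*46 = -(-5 - 3 - 18 - 54)/4*46 = -¼*(-80)*46 = 20*46 = 920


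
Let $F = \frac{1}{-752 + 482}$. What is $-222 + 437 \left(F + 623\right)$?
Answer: $\frac{73447393}{270} \approx 2.7203 \cdot 10^{5}$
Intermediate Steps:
$F = - \frac{1}{270}$ ($F = \frac{1}{-270} = - \frac{1}{270} \approx -0.0037037$)
$-222 + 437 \left(F + 623\right) = -222 + 437 \left(- \frac{1}{270} + 623\right) = -222 + 437 \cdot \frac{168209}{270} = -222 + \frac{73507333}{270} = \frac{73447393}{270}$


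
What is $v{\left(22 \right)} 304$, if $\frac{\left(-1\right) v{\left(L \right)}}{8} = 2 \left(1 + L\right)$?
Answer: $-111872$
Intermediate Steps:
$v{\left(L \right)} = -16 - 16 L$ ($v{\left(L \right)} = - 8 \cdot 2 \left(1 + L\right) = - 8 \left(2 + 2 L\right) = -16 - 16 L$)
$v{\left(22 \right)} 304 = \left(-16 - 352\right) 304 = \left(-368\right) 304 = -111872$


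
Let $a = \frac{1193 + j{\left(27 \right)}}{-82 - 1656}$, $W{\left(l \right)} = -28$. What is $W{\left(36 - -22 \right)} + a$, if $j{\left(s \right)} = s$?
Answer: $- \frac{24942}{869} \approx -28.702$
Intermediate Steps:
$a = - \frac{610}{869}$ ($a = \frac{1193 + 27}{-82 - 1656} = \frac{1220}{-1738} = 1220 \left(- \frac{1}{1738}\right) = - \frac{610}{869} \approx -0.70196$)
$W{\left(36 - -22 \right)} + a = -28 - \frac{610}{869} = - \frac{24942}{869}$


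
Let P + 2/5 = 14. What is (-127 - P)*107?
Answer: -75221/5 ≈ -15044.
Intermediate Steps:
P = 68/5 (P = -2/5 + 14 = 68/5 ≈ 13.600)
(-127 - P)*107 = (-127 - 1*68/5)*107 = (-127 - 68/5)*107 = -703/5*107 = -75221/5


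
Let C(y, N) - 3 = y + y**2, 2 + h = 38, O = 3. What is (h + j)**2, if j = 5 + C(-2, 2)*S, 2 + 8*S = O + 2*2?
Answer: 124609/64 ≈ 1947.0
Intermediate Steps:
h = 36 (h = -2 + 38 = 36)
C(y, N) = 3 + y + y**2 (C(y, N) = 3 + (y + y**2) = 3 + y + y**2)
S = 5/8 (S = -1/4 + (3 + 2*2)/8 = -1/4 + (3 + 4)/8 = -1/4 + (1/8)*7 = -1/4 + 7/8 = 5/8 ≈ 0.62500)
j = 65/8 (j = 5 + (3 - 2 + (-2)**2)*(5/8) = 5 + (3 - 2 + 4)*(5/8) = 5 + 5*(5/8) = 5 + 25/8 = 65/8 ≈ 8.1250)
(h + j)**2 = (36 + 65/8)**2 = (353/8)**2 = 124609/64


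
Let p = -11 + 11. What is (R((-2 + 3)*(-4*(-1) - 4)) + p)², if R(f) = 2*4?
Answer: 64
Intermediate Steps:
R(f) = 8
p = 0
(R((-2 + 3)*(-4*(-1) - 4)) + p)² = (8 + 0)² = 8² = 64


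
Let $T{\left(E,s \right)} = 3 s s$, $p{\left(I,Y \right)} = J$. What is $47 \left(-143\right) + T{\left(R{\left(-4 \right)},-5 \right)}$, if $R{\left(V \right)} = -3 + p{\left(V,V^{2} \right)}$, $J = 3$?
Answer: $-6646$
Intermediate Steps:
$p{\left(I,Y \right)} = 3$
$R{\left(V \right)} = 0$ ($R{\left(V \right)} = -3 + 3 = 0$)
$T{\left(E,s \right)} = 3 s^{2}$
$47 \left(-143\right) + T{\left(R{\left(-4 \right)},-5 \right)} = 47 \left(-143\right) + 3 \left(-5\right)^{2} = -6721 + 3 \cdot 25 = -6721 + 75 = -6646$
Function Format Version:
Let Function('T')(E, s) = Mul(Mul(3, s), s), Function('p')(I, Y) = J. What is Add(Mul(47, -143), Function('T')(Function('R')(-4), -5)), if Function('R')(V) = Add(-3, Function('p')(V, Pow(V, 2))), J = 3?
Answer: -6646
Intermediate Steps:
Function('p')(I, Y) = 3
Function('R')(V) = 0 (Function('R')(V) = Add(-3, 3) = 0)
Function('T')(E, s) = Mul(3, Pow(s, 2))
Add(Mul(47, -143), Function('T')(Function('R')(-4), -5)) = Add(Mul(47, -143), Mul(3, Pow(-5, 2))) = Add(-6721, Mul(3, 25)) = Add(-6721, 75) = -6646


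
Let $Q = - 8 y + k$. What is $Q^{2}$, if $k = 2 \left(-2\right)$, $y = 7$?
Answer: $3600$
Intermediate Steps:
$k = -4$
$Q = -60$ ($Q = \left(-8\right) 7 - 4 = -56 - 4 = -60$)
$Q^{2} = \left(-60\right)^{2} = 3600$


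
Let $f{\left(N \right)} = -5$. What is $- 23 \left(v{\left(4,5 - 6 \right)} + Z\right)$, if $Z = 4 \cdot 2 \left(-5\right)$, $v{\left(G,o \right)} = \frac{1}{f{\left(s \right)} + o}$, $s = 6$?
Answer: $\frac{5543}{6} \approx 923.83$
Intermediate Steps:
$v{\left(G,o \right)} = \frac{1}{-5 + o}$
$Z = -40$ ($Z = 8 \left(-5\right) = -40$)
$- 23 \left(v{\left(4,5 - 6 \right)} + Z\right) = - 23 \left(\frac{1}{-5 + \left(5 - 6\right)} - 40\right) = - 23 \left(\frac{1}{-5 - 1} - 40\right) = - 23 \left(\frac{1}{-6} - 40\right) = - 23 \left(- \frac{1}{6} - 40\right) = \left(-23\right) \left(- \frac{241}{6}\right) = \frac{5543}{6}$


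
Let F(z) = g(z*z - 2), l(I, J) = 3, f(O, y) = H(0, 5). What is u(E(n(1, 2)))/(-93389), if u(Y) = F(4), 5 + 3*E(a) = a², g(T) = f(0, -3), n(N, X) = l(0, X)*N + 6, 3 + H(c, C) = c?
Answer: 3/93389 ≈ 3.2124e-5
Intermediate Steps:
H(c, C) = -3 + c
f(O, y) = -3 (f(O, y) = -3 + 0 = -3)
n(N, X) = 6 + 3*N (n(N, X) = 3*N + 6 = 6 + 3*N)
g(T) = -3
E(a) = -5/3 + a²/3
F(z) = -3
u(Y) = -3
u(E(n(1, 2)))/(-93389) = -3/(-93389) = -3*(-1/93389) = 3/93389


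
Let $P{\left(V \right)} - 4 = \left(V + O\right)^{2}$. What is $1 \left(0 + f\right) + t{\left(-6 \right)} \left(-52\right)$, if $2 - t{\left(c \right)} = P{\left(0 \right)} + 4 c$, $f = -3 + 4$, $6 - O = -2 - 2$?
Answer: $4057$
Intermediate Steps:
$O = 10$ ($O = 6 - \left(-2 - 2\right) = 6 - -4 = 6 + 4 = 10$)
$f = 1$
$P{\left(V \right)} = 4 + \left(10 + V\right)^{2}$ ($P{\left(V \right)} = 4 + \left(V + 10\right)^{2} = 4 + \left(10 + V\right)^{2}$)
$t{\left(c \right)} = -102 - 4 c$ ($t{\left(c \right)} = 2 - \left(\left(4 + \left(10 + 0\right)^{2}\right) + 4 c\right) = 2 - \left(\left(4 + 10^{2}\right) + 4 c\right) = 2 - \left(\left(4 + 100\right) + 4 c\right) = 2 - \left(104 + 4 c\right) = -102 - 4 c$)
$1 \left(0 + f\right) + t{\left(-6 \right)} \left(-52\right) = 1 \left(0 + 1\right) + \left(-102 - -24\right) \left(-52\right) = 1 \cdot 1 + \left(-102 + 24\right) \left(-52\right) = 1 - -4056 = 1 + 4056 = 4057$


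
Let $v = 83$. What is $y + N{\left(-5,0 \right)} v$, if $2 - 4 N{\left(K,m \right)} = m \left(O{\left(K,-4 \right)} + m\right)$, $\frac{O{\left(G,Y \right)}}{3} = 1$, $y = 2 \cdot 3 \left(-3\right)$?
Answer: $\frac{47}{2} \approx 23.5$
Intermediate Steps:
$y = -18$ ($y = 6 \left(-3\right) = -18$)
$O{\left(G,Y \right)} = 3$ ($O{\left(G,Y \right)} = 3 \cdot 1 = 3$)
$N{\left(K,m \right)} = \frac{1}{2} - \frac{m \left(3 + m\right)}{4}$
$y + N{\left(-5,0 \right)} v = -18 + \left(\frac{1}{2} - 0 - \frac{0^{2}}{4}\right) 83 = -18 + \left(\frac{1}{2} + 0 - 0\right) 83 = -18 + \left(\frac{1}{2} + 0 + 0\right) 83 = -18 + \frac{1}{2} \cdot 83 = -18 + \frac{83}{2} = \frac{47}{2}$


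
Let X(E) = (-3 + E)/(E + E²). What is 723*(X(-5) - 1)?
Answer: -5061/5 ≈ -1012.2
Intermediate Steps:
X(E) = (-3 + E)/(E + E²)
723*(X(-5) - 1) = 723*((-3 - 5)/((-5)*(1 - 5)) - 1) = 723*(-⅕*(-8)/(-4) - 1) = 723*(-⅕*(-¼)*(-8) - 1) = 723*(-⅖ - 1) = 723*(-7/5) = -5061/5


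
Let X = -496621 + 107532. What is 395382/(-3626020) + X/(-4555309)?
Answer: -195121343629/8258820770090 ≈ -0.023626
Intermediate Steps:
X = -389089
395382/(-3626020) + X/(-4555309) = 395382/(-3626020) - 389089/(-4555309) = 395382*(-1/3626020) - 389089*(-1/4555309) = -197691/1813010 + 389089/4555309 = -195121343629/8258820770090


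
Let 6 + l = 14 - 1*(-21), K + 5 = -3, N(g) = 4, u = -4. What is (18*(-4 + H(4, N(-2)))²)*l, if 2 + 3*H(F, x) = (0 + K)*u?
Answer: 18792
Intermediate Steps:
K = -8 (K = -5 - 3 = -8)
H(F, x) = 10 (H(F, x) = -⅔ + ((0 - 8)*(-4))/3 = -⅔ + (-8*(-4))/3 = -⅔ + (⅓)*32 = -⅔ + 32/3 = 10)
l = 29 (l = -6 + (14 - 1*(-21)) = -6 + (14 + 21) = -6 + 35 = 29)
(18*(-4 + H(4, N(-2)))²)*l = (18*(-4 + 10)²)*29 = (18*6²)*29 = (18*36)*29 = 648*29 = 18792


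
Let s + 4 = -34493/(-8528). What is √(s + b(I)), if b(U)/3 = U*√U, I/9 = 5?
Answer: √(203073 + 1840896720*√5)/2132 ≈ 30.094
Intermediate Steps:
I = 45 (I = 9*5 = 45)
s = 381/8528 (s = -4 - 34493/(-8528) = -4 - 34493*(-1/8528) = -4 + 34493/8528 = 381/8528 ≈ 0.044676)
b(U) = 3*U^(3/2) (b(U) = 3*(U*√U) = 3*U^(3/2))
√(s + b(I)) = √(381/8528 + 3*45^(3/2)) = √(381/8528 + 3*(135*√5)) = √(381/8528 + 405*√5)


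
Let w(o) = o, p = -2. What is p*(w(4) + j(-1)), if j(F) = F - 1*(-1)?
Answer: -8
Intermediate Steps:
j(F) = 1 + F (j(F) = F + 1 = 1 + F)
p*(w(4) + j(-1)) = -2*(4 + (1 - 1)) = -2*(4 + 0) = -2*4 = -8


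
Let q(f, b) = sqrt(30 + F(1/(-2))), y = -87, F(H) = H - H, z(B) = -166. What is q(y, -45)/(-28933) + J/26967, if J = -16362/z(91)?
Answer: 27/7387 - sqrt(30)/28933 ≈ 0.0034658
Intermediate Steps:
F(H) = 0
J = 8181/83 (J = -16362/(-166) = -16362*(-1/166) = 8181/83 ≈ 98.566)
q(f, b) = sqrt(30) (q(f, b) = sqrt(30 + 0) = sqrt(30))
q(y, -45)/(-28933) + J/26967 = sqrt(30)/(-28933) + (8181/83)/26967 = sqrt(30)*(-1/28933) + (8181/83)*(1/26967) = -sqrt(30)/28933 + 27/7387 = 27/7387 - sqrt(30)/28933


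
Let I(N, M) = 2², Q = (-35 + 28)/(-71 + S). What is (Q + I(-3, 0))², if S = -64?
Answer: 299209/18225 ≈ 16.418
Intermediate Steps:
Q = 7/135 (Q = (-35 + 28)/(-71 - 64) = -7/(-135) = -7*(-1/135) = 7/135 ≈ 0.051852)
I(N, M) = 4
(Q + I(-3, 0))² = (7/135 + 4)² = (547/135)² = 299209/18225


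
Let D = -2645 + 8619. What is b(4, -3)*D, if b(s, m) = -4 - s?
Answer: -47792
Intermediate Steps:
D = 5974
b(4, -3)*D = (-4 - 1*4)*5974 = (-4 - 4)*5974 = -8*5974 = -47792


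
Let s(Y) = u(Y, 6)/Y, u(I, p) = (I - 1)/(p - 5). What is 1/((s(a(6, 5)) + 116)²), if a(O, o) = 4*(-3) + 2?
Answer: 100/1371241 ≈ 7.2927e-5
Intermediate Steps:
u(I, p) = (-1 + I)/(-5 + p)
a(O, o) = -10 (a(O, o) = -12 + 2 = -10)
s(Y) = (-1 + Y)/Y (s(Y) = ((-1 + Y)/(-5 + 6))/Y = ((-1 + Y)/1)/Y = (1*(-1 + Y))/Y = (-1 + Y)/Y)
1/((s(a(6, 5)) + 116)²) = 1/(((-1 - 10)/(-10) + 116)²) = 1/((-⅒*(-11) + 116)²) = 1/((11/10 + 116)²) = 1/((1171/10)²) = 1/(1371241/100) = 100/1371241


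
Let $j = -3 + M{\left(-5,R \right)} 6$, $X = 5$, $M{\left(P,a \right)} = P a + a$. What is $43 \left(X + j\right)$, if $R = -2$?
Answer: $2150$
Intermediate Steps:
$M{\left(P,a \right)} = a + P a$
$j = 45$ ($j = -3 + - 2 \left(1 - 5\right) 6 = -3 + \left(-2\right) \left(-4\right) 6 = -3 + 8 \cdot 6 = -3 + 48 = 45$)
$43 \left(X + j\right) = 43 \left(5 + 45\right) = 43 \cdot 50 = 2150$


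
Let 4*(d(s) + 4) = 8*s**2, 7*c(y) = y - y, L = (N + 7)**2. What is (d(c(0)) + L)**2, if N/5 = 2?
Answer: 81225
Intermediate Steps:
N = 10 (N = 5*2 = 10)
L = 289 (L = (10 + 7)**2 = 17**2 = 289)
c(y) = 0 (c(y) = (y - y)/7 = (1/7)*0 = 0)
d(s) = -4 + 2*s**2 (d(s) = -4 + (8*s**2)/4 = -4 + 2*s**2)
(d(c(0)) + L)**2 = ((-4 + 2*0**2) + 289)**2 = ((-4 + 2*0) + 289)**2 = ((-4 + 0) + 289)**2 = (-4 + 289)**2 = 285**2 = 81225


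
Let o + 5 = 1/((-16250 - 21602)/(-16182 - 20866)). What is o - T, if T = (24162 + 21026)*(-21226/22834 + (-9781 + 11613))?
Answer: -8939413564519665/108039071 ≈ -8.2742e+7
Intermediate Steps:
T = 944670097228/11417 (T = 45188*(-21226*1/22834 + 1832) = 45188*(-10613/11417 + 1832) = 45188*(20905331/11417) = 944670097228/11417 ≈ 8.2742e+7)
o = -38053/9463 (o = -5 + 1/((-16250 - 21602)/(-16182 - 20866)) = -5 + 1/(-37852/(-37048)) = -5 + 1/(-37852*(-1/37048)) = -5 + 1/(9463/9262) = -5 + 9262/9463 = -38053/9463 ≈ -4.0212)
o - T = -38053/9463 - 1*944670097228/11417 = -38053/9463 - 944670097228/11417 = -8939413564519665/108039071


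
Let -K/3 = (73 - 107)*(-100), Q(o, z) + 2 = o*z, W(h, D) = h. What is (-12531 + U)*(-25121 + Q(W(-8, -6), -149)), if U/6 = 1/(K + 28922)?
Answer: 2807170626528/9361 ≈ 2.9988e+8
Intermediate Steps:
Q(o, z) = -2 + o*z
K = -10200 (K = -3*(73 - 107)*(-100) = -(-102)*(-100) = -3*3400 = -10200)
U = 3/9361 (U = 6/(-10200 + 28922) = 6/18722 = 6*(1/18722) = 3/9361 ≈ 0.00032048)
(-12531 + U)*(-25121 + Q(W(-8, -6), -149)) = (-12531 + 3/9361)*(-25121 + (-2 - 8*(-149))) = -117302688*(-25121 + (-2 + 1192))/9361 = -117302688*(-25121 + 1190)/9361 = -117302688/9361*(-23931) = 2807170626528/9361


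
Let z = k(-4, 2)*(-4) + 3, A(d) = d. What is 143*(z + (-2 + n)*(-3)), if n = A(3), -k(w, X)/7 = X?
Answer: 8008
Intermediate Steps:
k(w, X) = -7*X
n = 3
z = 59 (z = -7*2*(-4) + 3 = -14*(-4) + 3 = 56 + 3 = 59)
143*(z + (-2 + n)*(-3)) = 143*(59 + (-2 + 3)*(-3)) = 143*(59 + 1*(-3)) = 143*(59 - 3) = 143*56 = 8008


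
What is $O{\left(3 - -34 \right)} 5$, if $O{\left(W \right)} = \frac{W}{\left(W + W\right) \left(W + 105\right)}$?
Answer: $\frac{5}{284} \approx 0.017606$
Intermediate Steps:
$O{\left(W \right)} = \frac{1}{2 \left(105 + W\right)}$ ($O{\left(W \right)} = \frac{W}{2 W \left(105 + W\right)} = W \frac{1}{2 W \left(105 + W\right)} = \frac{1}{2 \left(105 + W\right)}$)
$O{\left(3 - -34 \right)} 5 = \frac{1}{2 \left(105 + \left(3 - -34\right)\right)} 5 = \frac{1}{2 \left(105 + \left(3 + 34\right)\right)} 5 = \frac{1}{2 \left(105 + 37\right)} 5 = \frac{1}{2 \cdot 142} \cdot 5 = \frac{1}{2} \cdot \frac{1}{142} \cdot 5 = \frac{1}{284} \cdot 5 = \frac{5}{284}$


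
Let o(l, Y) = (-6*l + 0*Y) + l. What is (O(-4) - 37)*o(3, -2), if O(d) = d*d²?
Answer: 1515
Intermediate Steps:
O(d) = d³
o(l, Y) = -5*l (o(l, Y) = (-6*l + 0) + l = -6*l + l = -5*l)
(O(-4) - 37)*o(3, -2) = ((-4)³ - 37)*(-5*3) = (-64 - 37)*(-15) = -101*(-15) = 1515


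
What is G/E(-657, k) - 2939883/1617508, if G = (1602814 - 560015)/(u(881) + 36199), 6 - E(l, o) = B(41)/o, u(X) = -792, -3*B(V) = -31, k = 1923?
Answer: 6130949634954825/1980606650359748 ≈ 3.0955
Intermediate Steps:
B(V) = 31/3 (B(V) = -⅓*(-31) = 31/3)
E(l, o) = 6 - 31/(3*o)
G = 1042799/35407 (G = (1602814 - 560015)/(-792 + 36199) = 1042799/35407 ≈ 29.452)
G/E(-657, k) - 2939883/1617508 = 1042799/(35407*(6 - 31/3/1923)) - 2939883/1617508 = 1042799/(35407*(6 - 31/3*1/1923)) - 2939883*1/1617508 = 1042799/(35407*(6 - 31/5769)) - 2939883/1617508 = 1042799/(35407*(34583/5769)) - 2939883/1617508 = (1042799/35407)*(5769/34583) - 2939883/1617508 = 6015907431/1224480281 - 2939883/1617508 = 6130949634954825/1980606650359748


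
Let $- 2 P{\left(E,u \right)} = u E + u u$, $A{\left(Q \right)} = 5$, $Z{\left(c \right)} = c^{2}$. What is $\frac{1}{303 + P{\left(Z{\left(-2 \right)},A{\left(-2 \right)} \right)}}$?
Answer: $\frac{2}{561} \approx 0.0035651$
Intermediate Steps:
$P{\left(E,u \right)} = - \frac{u^{2}}{2} - \frac{E u}{2}$ ($P{\left(E,u \right)} = - \frac{u E + u u}{2} = - \frac{E u + u^{2}}{2} = - \frac{u^{2} + E u}{2} = - \frac{u^{2}}{2} - \frac{E u}{2}$)
$\frac{1}{303 + P{\left(Z{\left(-2 \right)},A{\left(-2 \right)} \right)}} = \frac{1}{303 - \frac{5 \left(\left(-2\right)^{2} + 5\right)}{2}} = \frac{1}{303 - \frac{5 \left(4 + 5\right)}{2}} = \frac{1}{303 - \frac{5}{2} \cdot 9} = \frac{1}{303 - \frac{45}{2}} = \frac{1}{\frac{561}{2}} = \frac{2}{561}$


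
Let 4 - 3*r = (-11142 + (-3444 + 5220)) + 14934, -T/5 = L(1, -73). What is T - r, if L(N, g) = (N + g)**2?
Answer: -72196/3 ≈ -24065.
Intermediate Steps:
T = -25920 (T = -5*(1 - 73)**2 = -5*(-72)**2 = -5*5184 = -25920)
r = -5564/3 (r = 4/3 - ((-11142 + (-3444 + 5220)) + 14934)/3 = 4/3 - ((-11142 + 1776) + 14934)/3 = 4/3 - (-9366 + 14934)/3 = 4/3 - 1/3*5568 = 4/3 - 1856 = -5564/3 ≈ -1854.7)
T - r = -25920 - 1*(-5564/3) = -25920 + 5564/3 = -72196/3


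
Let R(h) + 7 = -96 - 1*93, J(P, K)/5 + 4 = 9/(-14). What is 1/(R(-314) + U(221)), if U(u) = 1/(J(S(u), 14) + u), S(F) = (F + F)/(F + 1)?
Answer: -2769/542710 ≈ -0.0051022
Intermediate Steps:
S(F) = 2*F/(1 + F) (S(F) = (2*F)/(1 + F) = 2*F/(1 + F))
J(P, K) = -325/14 (J(P, K) = -20 + 5*(9/(-14)) = -20 + 5*(9*(-1/14)) = -20 + 5*(-9/14) = -20 - 45/14 = -325/14)
R(h) = -196 (R(h) = -7 + (-96 - 1*93) = -7 + (-96 - 93) = -7 - 189 = -196)
U(u) = 1/(-325/14 + u)
1/(R(-314) + U(221)) = 1/(-196 + 14/(-325 + 14*221)) = 1/(-196 + 14/(-325 + 3094)) = 1/(-196 + 14/2769) = 1/(-542710/2769) = -2769/542710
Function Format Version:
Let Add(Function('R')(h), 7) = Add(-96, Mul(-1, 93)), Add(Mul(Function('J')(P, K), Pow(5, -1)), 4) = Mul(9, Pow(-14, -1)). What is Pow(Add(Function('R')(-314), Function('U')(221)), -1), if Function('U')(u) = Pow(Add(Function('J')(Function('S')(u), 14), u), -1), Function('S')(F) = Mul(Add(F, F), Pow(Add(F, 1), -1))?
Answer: Rational(-2769, 542710) ≈ -0.0051022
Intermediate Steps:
Function('S')(F) = Mul(2, F, Pow(Add(1, F), -1)) (Function('S')(F) = Mul(Mul(2, F), Pow(Add(1, F), -1)) = Mul(2, F, Pow(Add(1, F), -1)))
Function('J')(P, K) = Rational(-325, 14) (Function('J')(P, K) = Add(-20, Mul(5, Mul(9, Pow(-14, -1)))) = Add(-20, Mul(5, Mul(9, Rational(-1, 14)))) = Add(-20, Mul(5, Rational(-9, 14))) = Add(-20, Rational(-45, 14)) = Rational(-325, 14))
Function('R')(h) = -196 (Function('R')(h) = Add(-7, Add(-96, Mul(-1, 93))) = Add(-7, Add(-96, -93)) = Add(-7, -189) = -196)
Function('U')(u) = Pow(Add(Rational(-325, 14), u), -1)
Pow(Add(Function('R')(-314), Function('U')(221)), -1) = Pow(Add(-196, Mul(14, Pow(Add(-325, Mul(14, 221)), -1))), -1) = Pow(Add(-196, Mul(14, Pow(Add(-325, 3094), -1))), -1) = Pow(Add(-196, Mul(14, Pow(2769, -1))), -1) = Pow(Add(-196, Mul(14, Rational(1, 2769))), -1) = Pow(Add(-196, Rational(14, 2769)), -1) = Pow(Rational(-542710, 2769), -1) = Rational(-2769, 542710)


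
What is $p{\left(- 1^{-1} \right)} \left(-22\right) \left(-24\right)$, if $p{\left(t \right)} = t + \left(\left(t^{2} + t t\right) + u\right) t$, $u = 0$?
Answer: $-1584$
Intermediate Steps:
$p{\left(t \right)} = t + 2 t^{3}$ ($p{\left(t \right)} = t + \left(\left(t^{2} + t t\right) + 0\right) t = t + \left(\left(t^{2} + t^{2}\right) + 0\right) t = t + \left(2 t^{2} + 0\right) t = t + 2 t^{2} t = t + 2 t^{3}$)
$p{\left(- 1^{-1} \right)} \left(-22\right) \left(-24\right) = \left(- 1^{-1} + 2 \left(- 1^{-1}\right)^{3}\right) \left(-22\right) \left(-24\right) = \left(\left(-1\right) 1 + 2 \left(\left(-1\right) 1\right)^{3}\right) \left(-22\right) \left(-24\right) = \left(-1 + 2 \left(-1\right)^{3}\right) \left(-22\right) \left(-24\right) = \left(-1 + 2 \left(-1\right)\right) \left(-22\right) \left(-24\right) = \left(-1 - 2\right) \left(-22\right) \left(-24\right) = \left(-3\right) \left(-22\right) \left(-24\right) = 66 \left(-24\right) = -1584$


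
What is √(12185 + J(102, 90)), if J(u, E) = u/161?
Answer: √315863807/161 ≈ 110.39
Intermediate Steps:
J(u, E) = u/161 (J(u, E) = u*(1/161) = u/161)
√(12185 + J(102, 90)) = √(12185 + (1/161)*102) = √(12185 + 102/161) = √(1961887/161) = √315863807/161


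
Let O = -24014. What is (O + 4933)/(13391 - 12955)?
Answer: -19081/436 ≈ -43.764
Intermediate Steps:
(O + 4933)/(13391 - 12955) = (-24014 + 4933)/(13391 - 12955) = -19081/436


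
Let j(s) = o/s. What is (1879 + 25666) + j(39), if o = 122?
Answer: 1074377/39 ≈ 27548.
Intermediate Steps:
j(s) = 122/s
(1879 + 25666) + j(39) = (1879 + 25666) + 122/39 = 27545 + 122*(1/39) = 27545 + 122/39 = 1074377/39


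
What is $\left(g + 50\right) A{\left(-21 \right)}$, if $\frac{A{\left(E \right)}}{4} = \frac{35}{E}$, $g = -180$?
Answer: $\frac{2600}{3} \approx 866.67$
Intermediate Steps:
$A{\left(E \right)} = \frac{140}{E}$ ($A{\left(E \right)} = 4 \frac{35}{E} = \frac{140}{E}$)
$\left(g + 50\right) A{\left(-21 \right)} = \left(-180 + 50\right) \frac{140}{-21} = - 130 \cdot 140 \left(- \frac{1}{21}\right) = \left(-130\right) \left(- \frac{20}{3}\right) = \frac{2600}{3}$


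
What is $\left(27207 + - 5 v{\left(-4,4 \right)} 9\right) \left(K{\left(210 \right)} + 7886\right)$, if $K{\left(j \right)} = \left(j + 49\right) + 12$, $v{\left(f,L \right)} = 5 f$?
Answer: $229268799$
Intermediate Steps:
$K{\left(j \right)} = 61 + j$ ($K{\left(j \right)} = \left(49 + j\right) + 12 = 61 + j$)
$\left(27207 + - 5 v{\left(-4,4 \right)} 9\right) \left(K{\left(210 \right)} + 7886\right) = \left(27207 + - 5 \cdot 5 \left(-4\right) 9\right) \left(\left(61 + 210\right) + 7886\right) = \left(27207 + \left(-5\right) \left(-20\right) 9\right) \left(271 + 7886\right) = \left(27207 + 100 \cdot 9\right) 8157 = \left(27207 + 900\right) 8157 = 28107 \cdot 8157 = 229268799$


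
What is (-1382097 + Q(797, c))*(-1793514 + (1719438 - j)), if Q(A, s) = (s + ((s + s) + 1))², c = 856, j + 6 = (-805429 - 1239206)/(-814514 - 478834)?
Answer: -41654494851724640/107779 ≈ -3.8648e+11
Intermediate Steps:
j = -1905151/431116 (j = -6 + (-805429 - 1239206)/(-814514 - 478834) = -6 - 2044635/(-1293348) = -6 - 2044635*(-1/1293348) = -6 + 681545/431116 = -1905151/431116 ≈ -4.4191)
Q(A, s) = (1 + 3*s)² (Q(A, s) = (s + (2*s + 1))² = (s + (1 + 2*s))² = (1 + 3*s)²)
(-1382097 + Q(797, c))*(-1793514 + (1719438 - j)) = (-1382097 + (1 + 3*856)²)*(-1793514 + (1719438 - 1*(-1905151/431116))) = (-1382097 + (1 + 2568)²)*(-1793514 + (1719438 + 1905151/431116)) = (-1382097 + 2569²)*(-1793514 + 741279137959/431116) = (-1382097 + 6599761)*(-31933443665/431116) = 5217664*(-31933443665/431116) = -41654494851724640/107779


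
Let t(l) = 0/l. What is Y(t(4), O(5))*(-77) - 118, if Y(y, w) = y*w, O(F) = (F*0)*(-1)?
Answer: -118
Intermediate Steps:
t(l) = 0
O(F) = 0 (O(F) = 0*(-1) = 0)
Y(y, w) = w*y
Y(t(4), O(5))*(-77) - 118 = (0*0)*(-77) - 118 = 0*(-77) - 118 = 0 - 118 = -118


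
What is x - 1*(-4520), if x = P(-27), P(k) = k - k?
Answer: 4520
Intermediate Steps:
P(k) = 0
x = 0
x - 1*(-4520) = 0 - 1*(-4520) = 0 + 4520 = 4520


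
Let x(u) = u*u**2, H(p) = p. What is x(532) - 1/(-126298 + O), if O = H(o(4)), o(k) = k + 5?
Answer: 19015179141953/126289 ≈ 1.5057e+8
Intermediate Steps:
o(k) = 5 + k
O = 9 (O = 5 + 4 = 9)
x(u) = u**3
x(532) - 1/(-126298 + O) = 532**3 - 1/(-126298 + 9) = 150568768 - 1/(-126289) = 150568768 - 1*(-1/126289) = 150568768 + 1/126289 = 19015179141953/126289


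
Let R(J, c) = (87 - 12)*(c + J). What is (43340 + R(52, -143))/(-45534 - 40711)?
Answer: -7303/17249 ≈ -0.42339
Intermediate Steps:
R(J, c) = 75*J + 75*c (R(J, c) = 75*(J + c) = 75*J + 75*c)
(43340 + R(52, -143))/(-45534 - 40711) = (43340 + (75*52 + 75*(-143)))/(-45534 - 40711) = (43340 + (3900 - 10725))/(-86245) = (43340 - 6825)*(-1/86245) = 36515*(-1/86245) = -7303/17249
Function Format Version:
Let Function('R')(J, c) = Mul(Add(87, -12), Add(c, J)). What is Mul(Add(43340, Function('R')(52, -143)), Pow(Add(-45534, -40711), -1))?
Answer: Rational(-7303, 17249) ≈ -0.42339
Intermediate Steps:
Function('R')(J, c) = Add(Mul(75, J), Mul(75, c)) (Function('R')(J, c) = Mul(75, Add(J, c)) = Add(Mul(75, J), Mul(75, c)))
Mul(Add(43340, Function('R')(52, -143)), Pow(Add(-45534, -40711), -1)) = Mul(Add(43340, Add(Mul(75, 52), Mul(75, -143))), Pow(Add(-45534, -40711), -1)) = Mul(Add(43340, Add(3900, -10725)), Pow(-86245, -1)) = Mul(Add(43340, -6825), Rational(-1, 86245)) = Mul(36515, Rational(-1, 86245)) = Rational(-7303, 17249)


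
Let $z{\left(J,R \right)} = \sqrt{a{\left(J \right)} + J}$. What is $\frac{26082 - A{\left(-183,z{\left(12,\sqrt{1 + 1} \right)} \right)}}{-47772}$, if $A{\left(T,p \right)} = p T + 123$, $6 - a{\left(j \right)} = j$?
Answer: $- \frac{8653}{15924} - \frac{61 \sqrt{6}}{15924} \approx -0.55278$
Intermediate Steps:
$a{\left(j \right)} = 6 - j$
$z{\left(J,R \right)} = \sqrt{6}$ ($z{\left(J,R \right)} = \sqrt{\left(6 - J\right) + J} = \sqrt{6}$)
$A{\left(T,p \right)} = 123 + T p$ ($A{\left(T,p \right)} = T p + 123 = 123 + T p$)
$\frac{26082 - A{\left(-183,z{\left(12,\sqrt{1 + 1} \right)} \right)}}{-47772} = \frac{26082 - \left(123 - 183 \sqrt{6}\right)}{-47772} = \left(26082 - \left(123 - 183 \sqrt{6}\right)\right) \left(- \frac{1}{47772}\right) = \left(25959 + 183 \sqrt{6}\right) \left(- \frac{1}{47772}\right) = - \frac{8653}{15924} - \frac{61 \sqrt{6}}{15924}$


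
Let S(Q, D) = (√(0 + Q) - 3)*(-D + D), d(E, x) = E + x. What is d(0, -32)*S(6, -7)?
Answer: 0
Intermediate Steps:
S(Q, D) = 0 (S(Q, D) = (√Q - 3)*0 = (-3 + √Q)*0 = 0)
d(0, -32)*S(6, -7) = (0 - 32)*0 = -32*0 = 0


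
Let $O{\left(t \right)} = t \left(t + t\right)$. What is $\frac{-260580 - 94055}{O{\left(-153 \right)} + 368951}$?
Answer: $- \frac{354635}{415769} \approx -0.85296$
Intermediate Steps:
$O{\left(t \right)} = 2 t^{2}$ ($O{\left(t \right)} = t 2 t = 2 t^{2}$)
$\frac{-260580 - 94055}{O{\left(-153 \right)} + 368951} = \frac{-260580 - 94055}{2 \left(-153\right)^{2} + 368951} = - \frac{354635}{2 \cdot 23409 + 368951} = - \frac{354635}{46818 + 368951} = - \frac{354635}{415769}$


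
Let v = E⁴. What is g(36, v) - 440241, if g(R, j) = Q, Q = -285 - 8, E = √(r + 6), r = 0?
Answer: -440534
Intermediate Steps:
E = √6 (E = √(0 + 6) = √6 ≈ 2.4495)
Q = -293
v = 36 (v = (√6)⁴ = 36)
g(R, j) = -293
g(36, v) - 440241 = -293 - 440241 = -440534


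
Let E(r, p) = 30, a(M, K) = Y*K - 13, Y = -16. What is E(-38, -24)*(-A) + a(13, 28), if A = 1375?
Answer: -41711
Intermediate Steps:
a(M, K) = -13 - 16*K (a(M, K) = -16*K - 13 = -13 - 16*K)
E(-38, -24)*(-A) + a(13, 28) = 30*(-1*1375) + (-13 - 16*28) = 30*(-1375) + (-13 - 448) = -41250 - 461 = -41711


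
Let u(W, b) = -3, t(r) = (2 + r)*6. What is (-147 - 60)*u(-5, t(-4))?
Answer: 621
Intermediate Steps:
t(r) = 12 + 6*r
(-147 - 60)*u(-5, t(-4)) = (-147 - 60)*(-3) = -207*(-3) = 621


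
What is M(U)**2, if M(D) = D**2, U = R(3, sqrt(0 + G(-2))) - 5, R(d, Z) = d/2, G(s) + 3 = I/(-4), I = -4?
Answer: 2401/16 ≈ 150.06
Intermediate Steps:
G(s) = -2 (G(s) = -3 - 4/(-4) = -3 - 4*(-1/4) = -3 + 1 = -2)
R(d, Z) = d/2 (R(d, Z) = d*(1/2) = d/2)
U = -7/2 (U = (1/2)*3 - 5 = 3/2 - 5 = -7/2 ≈ -3.5000)
M(U)**2 = ((-7/2)**2)**2 = (49/4)**2 = 2401/16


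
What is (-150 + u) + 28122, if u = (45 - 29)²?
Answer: 28228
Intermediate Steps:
u = 256 (u = 16² = 256)
(-150 + u) + 28122 = (-150 + 256) + 28122 = 106 + 28122 = 28228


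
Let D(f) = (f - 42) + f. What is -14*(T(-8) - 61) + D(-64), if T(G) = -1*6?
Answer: 768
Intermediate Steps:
T(G) = -6
D(f) = -42 + 2*f (D(f) = (-42 + f) + f = -42 + 2*f)
-14*(T(-8) - 61) + D(-64) = -14*(-6 - 61) + (-42 + 2*(-64)) = -14*(-67) + (-42 - 128) = 938 - 170 = 768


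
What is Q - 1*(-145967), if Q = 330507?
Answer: 476474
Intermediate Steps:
Q - 1*(-145967) = 330507 - 1*(-145967) = 330507 + 145967 = 476474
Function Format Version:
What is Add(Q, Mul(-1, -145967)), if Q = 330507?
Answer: 476474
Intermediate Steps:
Add(Q, Mul(-1, -145967)) = Add(330507, Mul(-1, -145967)) = Add(330507, 145967) = 476474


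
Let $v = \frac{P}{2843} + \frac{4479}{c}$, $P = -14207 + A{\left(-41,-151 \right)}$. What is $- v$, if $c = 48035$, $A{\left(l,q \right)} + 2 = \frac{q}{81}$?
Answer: $\frac{54260690243}{11061643905} \approx 4.9053$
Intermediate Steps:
$A{\left(l,q \right)} = -2 + \frac{q}{81}$
$P = - \frac{1151080}{81}$ ($P = -14207 + \left(-2 + \frac{1}{81} \left(-151\right)\right) = -14207 - \frac{313}{81} = - \frac{1151080}{81} \approx -14211.0$)
$v = - \frac{54260690243}{11061643905}$ ($v = - \frac{1151080}{81 \cdot 2843} + \frac{4479}{48035} = \left(- \frac{1151080}{81}\right) \frac{1}{2843} + 4479 \cdot \frac{1}{48035} = - \frac{1151080}{230283} + \frac{4479}{48035} = - \frac{54260690243}{11061643905} \approx -4.9053$)
$- v = \left(-1\right) \left(- \frac{54260690243}{11061643905}\right) = \frac{54260690243}{11061643905}$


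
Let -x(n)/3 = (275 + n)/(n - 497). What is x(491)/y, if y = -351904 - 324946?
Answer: -383/676850 ≈ -0.00056586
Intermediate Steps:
x(n) = -3*(275 + n)/(-497 + n) (x(n) = -3*(275 + n)/(n - 497) = -3*(275 + n)/(-497 + n))
y = -676850
x(491)/y = (3*(-275 - 1*491)/(-497 + 491))/(-676850) = (3*(-275 - 491)/(-6))*(-1/676850) = (3*(-1/6)*(-766))*(-1/676850) = 383*(-1/676850) = -383/676850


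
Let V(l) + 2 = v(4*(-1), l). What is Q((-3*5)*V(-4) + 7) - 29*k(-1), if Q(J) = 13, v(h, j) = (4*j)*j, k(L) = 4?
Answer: -103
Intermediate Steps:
v(h, j) = 4*j**2
V(l) = -2 + 4*l**2
Q((-3*5)*V(-4) + 7) - 29*k(-1) = 13 - 29*4 = 13 - 116 = -103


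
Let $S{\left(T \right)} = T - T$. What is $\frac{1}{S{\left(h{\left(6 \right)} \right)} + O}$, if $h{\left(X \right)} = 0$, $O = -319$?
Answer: $- \frac{1}{319} \approx -0.0031348$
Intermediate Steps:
$S{\left(T \right)} = 0$
$\frac{1}{S{\left(h{\left(6 \right)} \right)} + O} = \frac{1}{0 - 319} = \frac{1}{-319} = - \frac{1}{319}$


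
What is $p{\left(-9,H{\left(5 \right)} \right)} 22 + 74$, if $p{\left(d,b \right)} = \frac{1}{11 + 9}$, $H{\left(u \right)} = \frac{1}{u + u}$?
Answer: $\frac{751}{10} \approx 75.1$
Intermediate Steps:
$H{\left(u \right)} = \frac{1}{2 u}$
$p{\left(d,b \right)} = \frac{1}{20}$
$p{\left(-9,H{\left(5 \right)} \right)} 22 + 74 = \frac{1}{20} \cdot 22 + 74 = \frac{11}{10} + 74 = \frac{751}{10}$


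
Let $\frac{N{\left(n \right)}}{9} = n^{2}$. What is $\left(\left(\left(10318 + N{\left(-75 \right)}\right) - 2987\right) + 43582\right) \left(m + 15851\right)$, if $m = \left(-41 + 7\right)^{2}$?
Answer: $1726856766$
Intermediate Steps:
$N{\left(n \right)} = 9 n^{2}$
$m = 1156$ ($m = \left(-34\right)^{2} = 1156$)
$\left(\left(\left(10318 + N{\left(-75 \right)}\right) - 2987\right) + 43582\right) \left(m + 15851\right) = \left(\left(\left(10318 + 9 \left(-75\right)^{2}\right) - 2987\right) + 43582\right) \left(1156 + 15851\right) = \left(\left(\left(10318 + 9 \cdot 5625\right) - 2987\right) + 43582\right) 17007 = \left(\left(\left(10318 + 50625\right) - 2987\right) + 43582\right) 17007 = \left(\left(60943 - 2987\right) + 43582\right) 17007 = \left(57956 + 43582\right) 17007 = 101538 \cdot 17007 = 1726856766$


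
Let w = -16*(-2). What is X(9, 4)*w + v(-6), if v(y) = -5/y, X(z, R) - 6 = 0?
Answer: 1157/6 ≈ 192.83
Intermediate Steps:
X(z, R) = 6 (X(z, R) = 6 + 0 = 6)
w = 32
X(9, 4)*w + v(-6) = 6*32 - 5/(-6) = 192 - 5*(-⅙) = 192 + ⅚ = 1157/6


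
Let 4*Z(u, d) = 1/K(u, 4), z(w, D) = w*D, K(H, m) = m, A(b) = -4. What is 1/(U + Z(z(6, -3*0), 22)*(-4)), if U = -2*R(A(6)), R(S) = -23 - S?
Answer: 4/151 ≈ 0.026490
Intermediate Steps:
U = 38 (U = -2*(-23 - 1*(-4)) = -2*(-23 + 4) = -2*(-19) = 38)
z(w, D) = D*w
Z(u, d) = 1/16 (Z(u, d) = (¼)/4 = (¼)*(¼) = 1/16)
1/(U + Z(z(6, -3*0), 22)*(-4)) = 1/(38 + (1/16)*(-4)) = 1/(38 - ¼) = 1/(151/4) = 4/151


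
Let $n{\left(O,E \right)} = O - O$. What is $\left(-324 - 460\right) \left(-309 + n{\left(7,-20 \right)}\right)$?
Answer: $242256$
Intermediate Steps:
$n{\left(O,E \right)} = 0$
$\left(-324 - 460\right) \left(-309 + n{\left(7,-20 \right)}\right) = \left(-324 - 460\right) \left(-309 + 0\right) = \left(-784\right) \left(-309\right) = 242256$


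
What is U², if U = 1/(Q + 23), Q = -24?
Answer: 1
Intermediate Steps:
U = -1 (U = 1/(-24 + 23) = 1/(-1) = -1)
U² = (-1)² = 1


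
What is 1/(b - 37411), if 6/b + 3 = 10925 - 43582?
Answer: -16330/610921633 ≈ -2.6730e-5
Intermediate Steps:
b = -3/16330 (b = 6/(-3 + (10925 - 43582)) = 6/(-3 - 32657) = 6/(-32660) = 6*(-1/32660) = -3/16330 ≈ -0.00018371)
1/(b - 37411) = 1/(-3/16330 - 37411) = 1/(-610921633/16330) = -16330/610921633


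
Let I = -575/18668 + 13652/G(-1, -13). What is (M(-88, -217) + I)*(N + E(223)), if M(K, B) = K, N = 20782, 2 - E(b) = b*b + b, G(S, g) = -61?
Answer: 2589392372020/284687 ≈ 9.0956e+6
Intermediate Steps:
E(b) = 2 - b - b² (E(b) = 2 - (b*b + b) = 2 - (b² + b) = 2 - (b + b²) = 2 + (-b - b²) = 2 - b - b²)
I = -254890611/1138748 (I = -575/18668 + 13652/(-61) = -575*1/18668 + 13652*(-1/61) = -575/18668 - 13652/61 = -254890611/1138748 ≈ -223.83)
(M(-88, -217) + I)*(N + E(223)) = (-88 - 254890611/1138748)*(20782 + (2 - 1*223 - 1*223²)) = -355100435*(20782 + (2 - 223 - 1*49729))/1138748 = -355100435*(20782 + (2 - 223 - 49729))/1138748 = -355100435*(20782 - 49950)/1138748 = -355100435/1138748*(-29168) = 2589392372020/284687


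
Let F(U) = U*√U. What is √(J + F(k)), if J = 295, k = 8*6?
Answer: √(295 + 192*√3) ≈ 25.051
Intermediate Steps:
k = 48
F(U) = U^(3/2)
√(J + F(k)) = √(295 + 48^(3/2)) = √(295 + 192*√3)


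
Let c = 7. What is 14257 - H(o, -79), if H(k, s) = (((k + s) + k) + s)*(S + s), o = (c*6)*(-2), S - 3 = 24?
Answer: -2695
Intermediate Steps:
S = 27 (S = 3 + 24 = 27)
o = -84 (o = (7*6)*(-2) = 42*(-2) = -84)
H(k, s) = (27 + s)*(2*k + 2*s) (H(k, s) = (((k + s) + k) + s)*(27 + s) = ((s + 2*k) + s)*(27 + s) = (2*k + 2*s)*(27 + s) = (27 + s)*(2*k + 2*s))
14257 - H(o, -79) = 14257 - (2*(-79)² + 54*(-84) + 54*(-79) + 2*(-84)*(-79)) = 14257 - (2*6241 - 4536 - 4266 + 13272) = 14257 - (12482 - 4536 - 4266 + 13272) = 14257 - 1*16952 = 14257 - 16952 = -2695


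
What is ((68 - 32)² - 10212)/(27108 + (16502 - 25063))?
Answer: -8916/18547 ≈ -0.48072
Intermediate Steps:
((68 - 32)² - 10212)/(27108 + (16502 - 25063)) = (36² - 10212)/(27108 - 8561) = (1296 - 10212)/18547 = -8916*1/18547 = -8916/18547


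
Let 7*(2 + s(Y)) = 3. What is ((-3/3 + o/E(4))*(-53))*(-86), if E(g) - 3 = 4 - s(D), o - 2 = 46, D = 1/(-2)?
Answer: 104834/5 ≈ 20967.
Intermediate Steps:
D = -½ ≈ -0.50000
o = 48 (o = 2 + 46 = 48)
s(Y) = -11/7 (s(Y) = -2 + (⅐)*3 = -2 + 3/7 = -11/7)
E(g) = 60/7 (E(g) = 3 + (4 - 1*(-11/7)) = 3 + (4 + 11/7) = 3 + 39/7 = 60/7)
((-3/3 + o/E(4))*(-53))*(-86) = ((-3/3 + 48/(60/7))*(-53))*(-86) = ((-3*⅓ + 48*(7/60))*(-53))*(-86) = ((-1 + 28/5)*(-53))*(-86) = ((23/5)*(-53))*(-86) = -1219/5*(-86) = 104834/5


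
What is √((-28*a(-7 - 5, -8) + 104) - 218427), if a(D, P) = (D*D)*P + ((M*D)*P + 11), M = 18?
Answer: 7*I*√4791 ≈ 484.52*I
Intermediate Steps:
a(D, P) = 11 + P*D² + 18*D*P (a(D, P) = (D*D)*P + ((18*D)*P + 11) = D²*P + (18*D*P + 11) = P*D² + (11 + 18*D*P) = 11 + P*D² + 18*D*P)
√((-28*a(-7 - 5, -8) + 104) - 218427) = √((-28*(11 - 8*(-7 - 5)² + 18*(-7 - 5)*(-8)) + 104) - 218427) = √((-28*(11 - 8*(-12)² + 18*(-12)*(-8)) + 104) - 218427) = √((-28*(11 - 8*144 + 1728) + 104) - 218427) = √((-28*(11 - 1152 + 1728) + 104) - 218427) = √((-28*587 + 104) - 218427) = √((-16436 + 104) - 218427) = √(-16332 - 218427) = √(-234759) = 7*I*√4791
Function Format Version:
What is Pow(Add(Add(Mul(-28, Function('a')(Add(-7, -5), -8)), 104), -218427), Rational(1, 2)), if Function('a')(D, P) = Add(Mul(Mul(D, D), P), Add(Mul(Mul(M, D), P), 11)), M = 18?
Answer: Mul(7, I, Pow(4791, Rational(1, 2))) ≈ Mul(484.52, I)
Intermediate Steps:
Function('a')(D, P) = Add(11, Mul(P, Pow(D, 2)), Mul(18, D, P)) (Function('a')(D, P) = Add(Mul(Mul(D, D), P), Add(Mul(Mul(18, D), P), 11)) = Add(Mul(Pow(D, 2), P), Add(Mul(18, D, P), 11)) = Add(Mul(P, Pow(D, 2)), Add(11, Mul(18, D, P))) = Add(11, Mul(P, Pow(D, 2)), Mul(18, D, P)))
Pow(Add(Add(Mul(-28, Function('a')(Add(-7, -5), -8)), 104), -218427), Rational(1, 2)) = Pow(Add(Add(Mul(-28, Add(11, Mul(-8, Pow(Add(-7, -5), 2)), Mul(18, Add(-7, -5), -8))), 104), -218427), Rational(1, 2)) = Pow(Add(Add(Mul(-28, Add(11, Mul(-8, Pow(-12, 2)), Mul(18, -12, -8))), 104), -218427), Rational(1, 2)) = Pow(Add(Add(Mul(-28, Add(11, Mul(-8, 144), 1728)), 104), -218427), Rational(1, 2)) = Pow(Add(Add(Mul(-28, Add(11, -1152, 1728)), 104), -218427), Rational(1, 2)) = Pow(Add(Add(Mul(-28, 587), 104), -218427), Rational(1, 2)) = Pow(Add(Add(-16436, 104), -218427), Rational(1, 2)) = Pow(Add(-16332, -218427), Rational(1, 2)) = Pow(-234759, Rational(1, 2)) = Mul(7, I, Pow(4791, Rational(1, 2)))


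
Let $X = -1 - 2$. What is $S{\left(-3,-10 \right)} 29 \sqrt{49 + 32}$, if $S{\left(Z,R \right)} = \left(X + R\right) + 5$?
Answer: $-2088$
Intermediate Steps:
$X = -3$
$S{\left(Z,R \right)} = 2 + R$ ($S{\left(Z,R \right)} = \left(-3 + R\right) + 5 = 2 + R$)
$S{\left(-3,-10 \right)} 29 \sqrt{49 + 32} = \left(2 - 10\right) 29 \sqrt{49 + 32} = \left(-8\right) 29 \sqrt{81} = \left(-232\right) 9 = -2088$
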